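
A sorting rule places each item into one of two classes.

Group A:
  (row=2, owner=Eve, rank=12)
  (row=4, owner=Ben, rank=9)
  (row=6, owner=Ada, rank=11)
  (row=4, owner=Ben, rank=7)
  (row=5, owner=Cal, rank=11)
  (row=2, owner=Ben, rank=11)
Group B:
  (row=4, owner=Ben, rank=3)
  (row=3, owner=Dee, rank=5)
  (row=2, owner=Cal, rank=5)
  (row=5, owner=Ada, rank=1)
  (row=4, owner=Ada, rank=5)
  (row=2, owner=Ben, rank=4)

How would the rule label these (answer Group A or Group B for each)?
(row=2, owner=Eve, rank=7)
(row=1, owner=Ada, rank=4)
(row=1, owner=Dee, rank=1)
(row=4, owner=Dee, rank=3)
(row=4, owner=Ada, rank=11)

Group A, Group B, Group B, Group B, Group A

Rule: rank ≥ 7. This holds for each 'Group A' example and fails for each 'Group B' one.
(row=2, owner=Eve, rank=7) — rank = 7, hence Group A. (row=1, owner=Ada, rank=4) — rank = 4, hence Group B. (row=1, owner=Dee, rank=1) — rank = 1, hence Group B. (row=4, owner=Dee, rank=3) — rank = 3, hence Group B. (row=4, owner=Ada, rank=11) — rank = 11, hence Group A.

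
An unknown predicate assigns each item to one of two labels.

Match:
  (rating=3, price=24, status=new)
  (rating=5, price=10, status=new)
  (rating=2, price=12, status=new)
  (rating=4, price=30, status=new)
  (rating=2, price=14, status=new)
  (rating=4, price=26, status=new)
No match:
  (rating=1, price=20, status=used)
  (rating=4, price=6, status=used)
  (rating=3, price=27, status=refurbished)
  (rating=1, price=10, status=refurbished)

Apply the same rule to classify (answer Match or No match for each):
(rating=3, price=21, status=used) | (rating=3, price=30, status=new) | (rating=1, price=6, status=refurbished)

The distinguishing property — status is new — holds for all the 'Match' cases and none of the 'No match' cases.

No match, Match, No match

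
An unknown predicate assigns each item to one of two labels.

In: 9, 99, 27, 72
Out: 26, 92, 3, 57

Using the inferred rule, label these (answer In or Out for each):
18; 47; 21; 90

Rule: multiple of 9. This holds for each 'In' example and fails for each 'Out' one.

In, Out, Out, In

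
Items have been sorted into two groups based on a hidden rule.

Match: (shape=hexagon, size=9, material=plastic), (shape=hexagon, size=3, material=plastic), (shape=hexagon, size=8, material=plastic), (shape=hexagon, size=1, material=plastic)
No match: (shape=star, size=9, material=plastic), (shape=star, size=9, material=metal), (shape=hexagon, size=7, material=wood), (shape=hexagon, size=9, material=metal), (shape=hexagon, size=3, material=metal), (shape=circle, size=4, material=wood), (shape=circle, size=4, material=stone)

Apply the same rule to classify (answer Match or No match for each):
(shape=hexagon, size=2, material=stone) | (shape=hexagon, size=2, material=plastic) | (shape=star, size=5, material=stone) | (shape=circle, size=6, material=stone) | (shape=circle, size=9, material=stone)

No match, Match, No match, No match, No match

The rule appears to be: shape is hexagon AND material is plastic.
No match: (shape=hexagon, size=2, material=stone), since shape is hexagon, material is stone.
Match: (shape=hexagon, size=2, material=plastic), since shape is hexagon, material is plastic.
No match: (shape=star, size=5, material=stone), since shape is star, material is stone.
No match: (shape=circle, size=6, material=stone), since shape is circle, material is stone.
No match: (shape=circle, size=9, material=stone), since shape is circle, material is stone.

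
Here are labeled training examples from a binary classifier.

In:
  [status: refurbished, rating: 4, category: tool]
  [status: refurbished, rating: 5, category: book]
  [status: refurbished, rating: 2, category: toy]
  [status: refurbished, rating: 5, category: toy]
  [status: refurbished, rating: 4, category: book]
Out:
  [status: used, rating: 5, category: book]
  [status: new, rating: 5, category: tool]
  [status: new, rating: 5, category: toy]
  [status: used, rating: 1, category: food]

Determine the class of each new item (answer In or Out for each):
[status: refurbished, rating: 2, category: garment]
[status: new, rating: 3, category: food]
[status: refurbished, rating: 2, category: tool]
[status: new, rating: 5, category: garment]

Comparing the two groups points to one rule — status is refurbished.
[status: refurbished, rating: 2, category: garment]: In (status is refurbished).
[status: new, rating: 3, category: food]: Out (status is new).
[status: refurbished, rating: 2, category: tool]: In (status is refurbished).
[status: new, rating: 5, category: garment]: Out (status is new).

In, Out, In, Out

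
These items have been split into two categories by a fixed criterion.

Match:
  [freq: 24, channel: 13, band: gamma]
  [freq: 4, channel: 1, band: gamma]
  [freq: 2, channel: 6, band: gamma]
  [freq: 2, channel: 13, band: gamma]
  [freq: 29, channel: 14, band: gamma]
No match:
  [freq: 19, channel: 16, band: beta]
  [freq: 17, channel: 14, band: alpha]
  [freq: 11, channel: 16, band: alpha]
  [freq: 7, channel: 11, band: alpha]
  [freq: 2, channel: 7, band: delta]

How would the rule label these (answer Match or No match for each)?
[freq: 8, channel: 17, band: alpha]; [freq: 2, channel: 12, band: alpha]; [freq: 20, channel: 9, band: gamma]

A rule that fits every label: band is gamma — true of each 'Match' example, false of each 'No match' one.
No match: [freq: 8, channel: 17, band: alpha], since band is alpha.
No match: [freq: 2, channel: 12, band: alpha], since band is alpha.
Match: [freq: 20, channel: 9, band: gamma], since band is gamma.

No match, No match, Match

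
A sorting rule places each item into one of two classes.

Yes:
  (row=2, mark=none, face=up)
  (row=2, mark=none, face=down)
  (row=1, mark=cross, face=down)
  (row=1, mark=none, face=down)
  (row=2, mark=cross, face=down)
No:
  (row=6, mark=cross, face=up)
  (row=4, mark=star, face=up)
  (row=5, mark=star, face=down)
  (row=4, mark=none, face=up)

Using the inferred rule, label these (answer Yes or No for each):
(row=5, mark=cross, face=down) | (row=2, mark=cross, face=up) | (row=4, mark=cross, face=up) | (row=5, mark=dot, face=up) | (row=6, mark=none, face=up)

All 'Yes' examples share one property — row ≤ 2 — and every 'No' example lacks it.
(row=5, mark=cross, face=down) — row = 5, hence No. (row=2, mark=cross, face=up) — row = 2, hence Yes. (row=4, mark=cross, face=up) — row = 4, hence No. (row=5, mark=dot, face=up) — row = 5, hence No. (row=6, mark=none, face=up) — row = 6, hence No.

No, Yes, No, No, No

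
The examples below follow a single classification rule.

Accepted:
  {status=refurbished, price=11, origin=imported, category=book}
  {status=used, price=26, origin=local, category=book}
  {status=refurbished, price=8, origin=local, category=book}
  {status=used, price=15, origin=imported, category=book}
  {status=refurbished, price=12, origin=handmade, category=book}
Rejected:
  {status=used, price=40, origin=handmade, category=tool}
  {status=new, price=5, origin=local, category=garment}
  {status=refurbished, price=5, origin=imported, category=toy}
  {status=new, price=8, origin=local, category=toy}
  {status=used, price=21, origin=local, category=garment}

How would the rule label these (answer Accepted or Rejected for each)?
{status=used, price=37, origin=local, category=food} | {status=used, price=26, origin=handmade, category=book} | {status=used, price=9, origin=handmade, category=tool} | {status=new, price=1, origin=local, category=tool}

Rejected, Accepted, Rejected, Rejected

The rule appears to be: category is book.
{status=used, price=37, origin=local, category=food}: Rejected (category is food). {status=used, price=26, origin=handmade, category=book}: Accepted (category is book). {status=used, price=9, origin=handmade, category=tool}: Rejected (category is tool). {status=new, price=1, origin=local, category=tool}: Rejected (category is tool).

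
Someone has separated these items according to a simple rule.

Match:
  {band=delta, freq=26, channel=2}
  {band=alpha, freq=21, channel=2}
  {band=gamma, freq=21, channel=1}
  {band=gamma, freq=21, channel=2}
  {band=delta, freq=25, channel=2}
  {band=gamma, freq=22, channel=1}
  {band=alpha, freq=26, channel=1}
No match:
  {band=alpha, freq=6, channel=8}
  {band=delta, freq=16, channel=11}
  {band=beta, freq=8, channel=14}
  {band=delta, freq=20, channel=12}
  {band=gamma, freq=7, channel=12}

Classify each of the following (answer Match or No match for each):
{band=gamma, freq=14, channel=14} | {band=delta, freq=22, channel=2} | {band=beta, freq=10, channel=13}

Rule: freq ≥ 21. This holds for each 'Match' example and fails for each 'No match' one.
{band=gamma, freq=14, channel=14} — freq = 14, hence No match.
{band=delta, freq=22, channel=2} — freq = 22, hence Match.
{band=beta, freq=10, channel=13} — freq = 10, hence No match.

No match, Match, No match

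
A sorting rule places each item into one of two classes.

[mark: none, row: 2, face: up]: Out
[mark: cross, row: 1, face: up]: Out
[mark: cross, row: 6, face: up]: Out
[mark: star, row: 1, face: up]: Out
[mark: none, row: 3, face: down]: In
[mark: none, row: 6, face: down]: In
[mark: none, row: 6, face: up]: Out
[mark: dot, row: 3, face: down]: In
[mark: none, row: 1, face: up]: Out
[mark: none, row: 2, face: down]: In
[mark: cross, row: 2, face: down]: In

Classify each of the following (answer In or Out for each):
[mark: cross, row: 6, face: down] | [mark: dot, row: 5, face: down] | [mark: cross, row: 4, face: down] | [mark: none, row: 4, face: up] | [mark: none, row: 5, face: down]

Every 'In' example satisfies: face is down. None of the 'Out' examples do.
[mark: cross, row: 6, face: down]: In (face is down).
[mark: dot, row: 5, face: down]: In (face is down).
[mark: cross, row: 4, face: down]: In (face is down).
[mark: none, row: 4, face: up]: Out (face is up).
[mark: none, row: 5, face: down]: In (face is down).

In, In, In, Out, In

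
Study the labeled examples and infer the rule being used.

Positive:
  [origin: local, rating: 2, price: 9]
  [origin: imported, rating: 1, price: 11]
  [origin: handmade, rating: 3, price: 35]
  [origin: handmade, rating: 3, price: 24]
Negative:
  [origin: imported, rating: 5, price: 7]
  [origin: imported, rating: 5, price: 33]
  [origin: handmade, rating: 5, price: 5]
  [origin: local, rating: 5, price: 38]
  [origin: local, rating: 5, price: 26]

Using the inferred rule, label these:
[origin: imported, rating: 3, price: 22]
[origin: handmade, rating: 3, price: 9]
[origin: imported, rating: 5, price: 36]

Positive, Positive, Negative

Every 'Positive' example satisfies: rating ≤ 3. None of the 'Negative' examples do.
Positive: [origin: imported, rating: 3, price: 22], since rating = 3.
Positive: [origin: handmade, rating: 3, price: 9], since rating = 3.
Negative: [origin: imported, rating: 5, price: 36], since rating = 5.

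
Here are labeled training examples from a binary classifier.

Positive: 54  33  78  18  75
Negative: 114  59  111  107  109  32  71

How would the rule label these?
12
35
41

Every 'Positive' example satisfies: multiple of 3 AND at most 78. None of the 'Negative' examples do.
12 → 12 = 3·4, 12 ≤ 78 → Positive. 35 → 35 = 3·11 + 2, 35 ≤ 78 → Negative. 41 → 41 = 3·13 + 2, 41 ≤ 78 → Negative.

Positive, Negative, Negative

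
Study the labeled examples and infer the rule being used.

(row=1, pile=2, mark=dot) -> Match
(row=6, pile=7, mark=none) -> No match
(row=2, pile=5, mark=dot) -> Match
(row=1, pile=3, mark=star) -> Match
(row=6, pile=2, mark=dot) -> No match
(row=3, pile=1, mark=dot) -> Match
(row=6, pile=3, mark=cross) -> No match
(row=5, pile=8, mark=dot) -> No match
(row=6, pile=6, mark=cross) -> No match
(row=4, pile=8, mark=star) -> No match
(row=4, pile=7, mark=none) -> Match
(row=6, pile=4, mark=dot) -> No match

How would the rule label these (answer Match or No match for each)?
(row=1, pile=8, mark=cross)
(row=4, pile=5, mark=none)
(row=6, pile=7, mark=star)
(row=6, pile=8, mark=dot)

No match, Match, No match, No match

'Match' ⟺ row ≤ 4 AND pile ≤ 7.
(row=1, pile=8, mark=cross) — row = 1, pile = 8, hence No match. (row=4, pile=5, mark=none) — row = 4, pile = 5, hence Match. (row=6, pile=7, mark=star) — row = 6, pile = 7, hence No match. (row=6, pile=8, mark=dot) — row = 6, pile = 8, hence No match.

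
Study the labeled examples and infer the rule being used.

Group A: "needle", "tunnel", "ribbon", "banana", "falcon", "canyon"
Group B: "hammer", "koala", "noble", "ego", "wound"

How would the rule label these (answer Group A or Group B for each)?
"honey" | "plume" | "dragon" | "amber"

Group B, Group B, Group A, Group B

All 'Group A' examples share one property — even length AND contains 'n' — and every 'Group B' example lacks it.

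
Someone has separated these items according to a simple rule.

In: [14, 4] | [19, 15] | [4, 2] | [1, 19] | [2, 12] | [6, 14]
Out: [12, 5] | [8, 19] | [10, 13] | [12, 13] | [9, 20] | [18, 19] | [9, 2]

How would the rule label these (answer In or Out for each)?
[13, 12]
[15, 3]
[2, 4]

A rule that fits every label: sum is even — true of each 'In' example, false of each 'Out' one.

Out, In, In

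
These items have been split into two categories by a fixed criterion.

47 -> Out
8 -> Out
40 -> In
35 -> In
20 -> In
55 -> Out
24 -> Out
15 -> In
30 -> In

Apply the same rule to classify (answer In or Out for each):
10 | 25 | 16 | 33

In, In, Out, Out

The classifier is using: multiple of 5 AND at most 40.
10: 10 = 5·2, 10 ≤ 40, meets the rule → In. 25: 25 = 5·5, 25 ≤ 40, meets the rule → In. 16: 16 = 5·3 + 1, 16 ≤ 40, doesn't match → Out. 33: 33 = 5·6 + 3, 33 ≤ 40, doesn't match → Out.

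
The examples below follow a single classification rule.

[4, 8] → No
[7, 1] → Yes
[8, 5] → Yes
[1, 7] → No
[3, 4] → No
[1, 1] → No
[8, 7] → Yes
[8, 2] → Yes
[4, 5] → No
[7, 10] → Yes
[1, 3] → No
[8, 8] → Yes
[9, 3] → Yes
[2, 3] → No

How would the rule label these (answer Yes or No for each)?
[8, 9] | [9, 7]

The simplest hypothesis consistent with all the labels is: first ≥ 5.
[8, 9] — first 8, hence Yes.
[9, 7] — first 9, hence Yes.

Yes, Yes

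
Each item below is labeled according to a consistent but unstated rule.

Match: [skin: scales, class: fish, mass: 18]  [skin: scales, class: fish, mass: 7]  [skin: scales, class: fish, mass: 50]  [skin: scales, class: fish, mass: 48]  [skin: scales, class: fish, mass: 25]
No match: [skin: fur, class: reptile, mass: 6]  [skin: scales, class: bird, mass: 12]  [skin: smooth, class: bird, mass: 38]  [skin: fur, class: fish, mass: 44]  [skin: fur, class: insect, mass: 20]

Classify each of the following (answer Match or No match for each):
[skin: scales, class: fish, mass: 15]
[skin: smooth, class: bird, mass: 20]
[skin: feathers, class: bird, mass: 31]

Match, No match, No match

A rule that fits every label: skin is scales AND class is fish — true of each 'Match' example, false of each 'No match' one.
[skin: scales, class: fish, mass: 15]: Match (skin is scales, class is fish).
[skin: smooth, class: bird, mass: 20]: No match (skin is smooth, class is bird).
[skin: feathers, class: bird, mass: 31]: No match (skin is feathers, class is bird).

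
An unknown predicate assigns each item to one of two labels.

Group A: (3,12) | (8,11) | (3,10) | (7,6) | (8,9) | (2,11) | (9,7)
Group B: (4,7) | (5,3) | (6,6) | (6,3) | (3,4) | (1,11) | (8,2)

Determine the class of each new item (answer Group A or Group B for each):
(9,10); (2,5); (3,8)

Group A, Group B, Group B

A rule that fits every label: sum ≥ 13 — true of each 'Group A' example, false of each 'Group B' one.
(9,10): 9+10 = 19 — satisfies this, so Group A.
(2,5): 2+5 = 7 — doesn't qualify, so Group B.
(3,8): 3+8 = 11 — doesn't qualify, so Group B.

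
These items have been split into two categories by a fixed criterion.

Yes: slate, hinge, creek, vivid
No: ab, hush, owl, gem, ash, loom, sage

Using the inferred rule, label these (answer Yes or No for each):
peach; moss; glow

All 'Yes' examples share one property — length 5 — and every 'No' example lacks it.
Yes: peach, since length 5. No: moss, since length 4. No: glow, since length 4.

Yes, No, No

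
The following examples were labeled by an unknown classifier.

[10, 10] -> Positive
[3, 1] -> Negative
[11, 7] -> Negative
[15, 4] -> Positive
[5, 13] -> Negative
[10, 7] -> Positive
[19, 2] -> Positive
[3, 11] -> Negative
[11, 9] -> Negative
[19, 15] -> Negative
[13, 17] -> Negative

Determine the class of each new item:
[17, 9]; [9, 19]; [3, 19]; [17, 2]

Looking at the examples, the only property every 'Positive' case has and every 'Negative' case lacks is: product is even.
[17, 9] — 17·9 = 153, hence Negative.
[9, 19] — 9·19 = 171, hence Negative.
[3, 19] — 3·19 = 57, hence Negative.
[17, 2] — 17·2 = 34, hence Positive.

Negative, Negative, Negative, Positive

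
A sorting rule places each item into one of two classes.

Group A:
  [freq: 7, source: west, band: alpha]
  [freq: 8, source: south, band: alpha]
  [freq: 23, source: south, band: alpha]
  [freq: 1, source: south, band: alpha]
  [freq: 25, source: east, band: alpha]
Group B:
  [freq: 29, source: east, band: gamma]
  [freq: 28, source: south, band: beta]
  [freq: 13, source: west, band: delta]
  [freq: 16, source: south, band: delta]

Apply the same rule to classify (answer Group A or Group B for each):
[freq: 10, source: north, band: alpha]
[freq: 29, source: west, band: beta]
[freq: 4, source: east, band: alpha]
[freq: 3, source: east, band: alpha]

The common property of the 'Group A' items is: band is alpha. No 'Group B' item has it.

Group A, Group B, Group A, Group A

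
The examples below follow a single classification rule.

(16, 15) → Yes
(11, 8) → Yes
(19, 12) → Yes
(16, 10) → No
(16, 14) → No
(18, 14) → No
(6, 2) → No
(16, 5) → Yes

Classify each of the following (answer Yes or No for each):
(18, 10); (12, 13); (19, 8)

Looking at the examples, the only property every 'Yes' case has and every 'No' case lacks is: sum is odd.
(18, 10): 18+10 = 28, doesn't match → No.
(12, 13): 12+13 = 25, has this property → Yes.
(19, 8): 19+8 = 27, has this property → Yes.

No, Yes, Yes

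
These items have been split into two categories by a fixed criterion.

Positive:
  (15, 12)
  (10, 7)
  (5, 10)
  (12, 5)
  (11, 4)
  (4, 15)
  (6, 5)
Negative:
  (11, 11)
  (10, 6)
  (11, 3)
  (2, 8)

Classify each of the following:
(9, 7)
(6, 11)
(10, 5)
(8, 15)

A rule that fits every label: sum is odd — true of each 'Positive' example, false of each 'Negative' one.
(9, 7) — 9+7 = 16, hence Negative. (6, 11) — 6+11 = 17, hence Positive. (10, 5) — 10+5 = 15, hence Positive. (8, 15) — 8+15 = 23, hence Positive.

Negative, Positive, Positive, Positive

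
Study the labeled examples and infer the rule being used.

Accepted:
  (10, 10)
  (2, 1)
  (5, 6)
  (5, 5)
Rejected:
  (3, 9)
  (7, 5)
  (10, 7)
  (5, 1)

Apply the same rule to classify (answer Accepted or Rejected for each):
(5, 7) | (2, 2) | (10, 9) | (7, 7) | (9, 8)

All 'Accepted' examples share one property — |first − second| ≤ 1 — and every 'Rejected' example lacks it.
(5, 7): |5−7| = 2 — does not satisfy this, so Rejected. (2, 2): |2−2| = 0 — fits, so Accepted. (10, 9): |10−9| = 1 — fits, so Accepted. (7, 7): |7−7| = 0 — fits, so Accepted. (9, 8): |9−8| = 1 — fits, so Accepted.

Rejected, Accepted, Accepted, Accepted, Accepted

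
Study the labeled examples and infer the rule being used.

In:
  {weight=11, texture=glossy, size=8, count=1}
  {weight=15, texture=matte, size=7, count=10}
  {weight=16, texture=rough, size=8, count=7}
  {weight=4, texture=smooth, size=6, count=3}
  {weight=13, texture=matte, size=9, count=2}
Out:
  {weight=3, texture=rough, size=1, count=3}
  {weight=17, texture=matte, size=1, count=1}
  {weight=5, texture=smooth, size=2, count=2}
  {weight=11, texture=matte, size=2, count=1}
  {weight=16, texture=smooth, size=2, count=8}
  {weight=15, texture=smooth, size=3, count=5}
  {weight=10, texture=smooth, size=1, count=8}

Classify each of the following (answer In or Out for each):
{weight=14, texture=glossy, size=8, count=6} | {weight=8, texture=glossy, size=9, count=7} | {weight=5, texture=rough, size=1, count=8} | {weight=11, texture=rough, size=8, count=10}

In, In, Out, In

Every 'In' example satisfies: size ≥ 6. None of the 'Out' examples do.
In: {weight=14, texture=glossy, size=8, count=6}, since size = 8.
In: {weight=8, texture=glossy, size=9, count=7}, since size = 9.
Out: {weight=5, texture=rough, size=1, count=8}, since size = 1.
In: {weight=11, texture=rough, size=8, count=10}, since size = 8.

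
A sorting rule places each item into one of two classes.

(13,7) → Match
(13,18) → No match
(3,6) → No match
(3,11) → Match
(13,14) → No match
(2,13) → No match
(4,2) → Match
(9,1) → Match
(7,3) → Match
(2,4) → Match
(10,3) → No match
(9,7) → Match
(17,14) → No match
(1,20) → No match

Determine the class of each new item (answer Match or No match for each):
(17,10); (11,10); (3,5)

One predicate separates the groups cleanly: sum is even.

No match, No match, Match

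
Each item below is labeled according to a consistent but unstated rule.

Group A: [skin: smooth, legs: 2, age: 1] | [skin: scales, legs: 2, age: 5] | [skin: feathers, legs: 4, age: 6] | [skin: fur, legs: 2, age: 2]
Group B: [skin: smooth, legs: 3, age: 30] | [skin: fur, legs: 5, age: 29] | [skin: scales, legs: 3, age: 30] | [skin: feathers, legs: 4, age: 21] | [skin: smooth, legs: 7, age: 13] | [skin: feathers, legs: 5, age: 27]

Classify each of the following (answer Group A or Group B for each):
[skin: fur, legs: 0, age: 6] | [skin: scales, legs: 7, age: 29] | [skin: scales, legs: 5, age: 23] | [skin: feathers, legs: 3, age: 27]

Group A, Group B, Group B, Group B

The classifier is using: age ≤ 6.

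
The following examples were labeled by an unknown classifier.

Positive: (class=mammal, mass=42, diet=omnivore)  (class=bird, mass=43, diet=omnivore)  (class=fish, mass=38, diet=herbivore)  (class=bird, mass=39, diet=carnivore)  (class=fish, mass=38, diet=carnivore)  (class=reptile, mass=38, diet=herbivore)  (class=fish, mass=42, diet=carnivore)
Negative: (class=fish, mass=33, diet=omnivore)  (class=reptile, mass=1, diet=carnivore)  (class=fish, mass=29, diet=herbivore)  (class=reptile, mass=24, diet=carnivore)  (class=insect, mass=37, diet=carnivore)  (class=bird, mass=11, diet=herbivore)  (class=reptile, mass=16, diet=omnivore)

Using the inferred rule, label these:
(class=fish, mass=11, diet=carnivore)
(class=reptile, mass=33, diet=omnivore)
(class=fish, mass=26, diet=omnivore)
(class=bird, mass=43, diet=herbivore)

Negative, Negative, Negative, Positive

A rule that fits every label: mass ≥ 38 — true of each 'Positive' example, false of each 'Negative' one.
(class=fish, mass=11, diet=carnivore) — mass = 11, hence Negative.
(class=reptile, mass=33, diet=omnivore) — mass = 33, hence Negative.
(class=fish, mass=26, diet=omnivore) — mass = 26, hence Negative.
(class=bird, mass=43, diet=herbivore) — mass = 43, hence Positive.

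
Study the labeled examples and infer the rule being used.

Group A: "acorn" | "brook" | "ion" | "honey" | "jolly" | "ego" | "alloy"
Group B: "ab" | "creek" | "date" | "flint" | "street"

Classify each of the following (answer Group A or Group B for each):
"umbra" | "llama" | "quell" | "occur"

Group B, Group B, Group B, Group A

Every 'Group A' example satisfies: contains 'o'. None of the 'Group B' examples do.
"umbra": no 'o', doesn't match → Group B. "llama": no 'o', doesn't match → Group B. "quell": no 'o', doesn't match → Group B. "occur": has 'o', qualifies → Group A.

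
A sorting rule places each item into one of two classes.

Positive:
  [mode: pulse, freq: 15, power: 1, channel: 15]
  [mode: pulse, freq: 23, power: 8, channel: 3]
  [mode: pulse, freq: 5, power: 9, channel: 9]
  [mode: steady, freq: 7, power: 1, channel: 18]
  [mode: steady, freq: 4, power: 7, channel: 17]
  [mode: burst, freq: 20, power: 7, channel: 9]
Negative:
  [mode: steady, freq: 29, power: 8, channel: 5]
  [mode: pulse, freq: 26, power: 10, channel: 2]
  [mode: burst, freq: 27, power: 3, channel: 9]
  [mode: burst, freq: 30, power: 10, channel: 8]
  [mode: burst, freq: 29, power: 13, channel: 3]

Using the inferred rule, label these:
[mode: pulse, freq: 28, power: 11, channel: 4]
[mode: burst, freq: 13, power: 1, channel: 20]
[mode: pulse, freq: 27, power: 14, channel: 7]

A rule that fits every label: freq ≤ 23 — true of each 'Positive' example, false of each 'Negative' one.

Negative, Positive, Negative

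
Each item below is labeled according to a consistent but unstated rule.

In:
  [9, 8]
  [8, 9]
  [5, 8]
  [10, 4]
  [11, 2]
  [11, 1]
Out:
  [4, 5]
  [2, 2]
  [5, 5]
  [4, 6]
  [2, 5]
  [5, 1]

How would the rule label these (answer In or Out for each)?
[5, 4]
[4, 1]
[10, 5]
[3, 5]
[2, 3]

Out, Out, In, Out, Out

The classifier is using: sum ≥ 12.
[5, 4]: Out (5+4 = 9).
[4, 1]: Out (4+1 = 5).
[10, 5]: In (10+5 = 15).
[3, 5]: Out (3+5 = 8).
[2, 3]: Out (2+3 = 5).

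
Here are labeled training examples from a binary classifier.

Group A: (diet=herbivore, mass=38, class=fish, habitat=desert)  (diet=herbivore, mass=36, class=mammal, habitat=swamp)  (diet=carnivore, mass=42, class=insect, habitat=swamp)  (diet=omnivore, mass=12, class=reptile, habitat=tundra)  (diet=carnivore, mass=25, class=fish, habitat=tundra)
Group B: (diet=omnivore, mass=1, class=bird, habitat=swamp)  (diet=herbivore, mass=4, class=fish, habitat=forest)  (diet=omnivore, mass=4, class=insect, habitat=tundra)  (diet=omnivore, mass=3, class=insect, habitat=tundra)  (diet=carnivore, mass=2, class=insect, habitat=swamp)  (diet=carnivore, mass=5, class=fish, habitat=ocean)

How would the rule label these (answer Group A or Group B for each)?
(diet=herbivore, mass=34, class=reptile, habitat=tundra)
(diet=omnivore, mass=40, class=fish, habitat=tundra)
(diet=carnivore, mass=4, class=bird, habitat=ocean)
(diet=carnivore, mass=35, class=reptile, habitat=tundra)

Group A, Group A, Group B, Group A

Rule: mass ≥ 12. This holds for each 'Group A' example and fails for each 'Group B' one.
Group A: (diet=herbivore, mass=34, class=reptile, habitat=tundra), since mass = 34. Group A: (diet=omnivore, mass=40, class=fish, habitat=tundra), since mass = 40. Group B: (diet=carnivore, mass=4, class=bird, habitat=ocean), since mass = 4. Group A: (diet=carnivore, mass=35, class=reptile, habitat=tundra), since mass = 35.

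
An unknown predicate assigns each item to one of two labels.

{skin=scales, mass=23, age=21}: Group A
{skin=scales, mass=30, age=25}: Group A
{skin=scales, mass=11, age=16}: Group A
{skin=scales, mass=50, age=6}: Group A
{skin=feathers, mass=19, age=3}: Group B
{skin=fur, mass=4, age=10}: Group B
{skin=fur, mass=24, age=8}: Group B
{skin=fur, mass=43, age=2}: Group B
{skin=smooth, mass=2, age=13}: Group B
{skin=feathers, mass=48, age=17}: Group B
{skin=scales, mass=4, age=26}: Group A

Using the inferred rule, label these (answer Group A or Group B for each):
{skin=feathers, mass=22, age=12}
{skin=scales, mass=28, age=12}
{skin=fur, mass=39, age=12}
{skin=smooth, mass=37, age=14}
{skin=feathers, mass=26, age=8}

Group B, Group A, Group B, Group B, Group B

A rule that fits every label: skin is scales — true of each 'Group A' example, false of each 'Group B' one.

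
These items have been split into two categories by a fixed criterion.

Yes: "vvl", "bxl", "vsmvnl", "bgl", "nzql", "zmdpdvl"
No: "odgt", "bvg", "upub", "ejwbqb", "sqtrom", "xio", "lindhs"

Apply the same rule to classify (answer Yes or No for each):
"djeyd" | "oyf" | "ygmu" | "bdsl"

No, No, No, Yes

The common property of the 'Yes' items is: ends with 'l'. No 'No' item has it.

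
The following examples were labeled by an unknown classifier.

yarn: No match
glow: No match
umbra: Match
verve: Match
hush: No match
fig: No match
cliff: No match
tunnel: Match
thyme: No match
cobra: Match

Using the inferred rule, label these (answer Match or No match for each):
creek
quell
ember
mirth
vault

Match, Match, Match, No match, Match

'Match' ⟺ has ≥ 2 vowels.
creek: 2 vowels, meets the rule → Match.
quell: 2 vowels, meets the rule → Match.
ember: 2 vowels, meets the rule → Match.
mirth: 1 vowel, does not satisfy this → No match.
vault: 2 vowels, meets the rule → Match.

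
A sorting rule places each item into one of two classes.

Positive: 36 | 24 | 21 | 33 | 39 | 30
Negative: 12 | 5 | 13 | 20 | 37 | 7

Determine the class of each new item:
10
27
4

Rule: multiple of 3 AND at least 13. This holds for each 'Positive' example and fails for each 'Negative' one.
10: 10 = 3·3 + 1, 10 < 13, doesn't match → Negative. 27: 27 = 3·9, 27 ≥ 13, meets the rule → Positive. 4: 4 = 3·1 + 1, 4 < 13, doesn't match → Negative.

Negative, Positive, Negative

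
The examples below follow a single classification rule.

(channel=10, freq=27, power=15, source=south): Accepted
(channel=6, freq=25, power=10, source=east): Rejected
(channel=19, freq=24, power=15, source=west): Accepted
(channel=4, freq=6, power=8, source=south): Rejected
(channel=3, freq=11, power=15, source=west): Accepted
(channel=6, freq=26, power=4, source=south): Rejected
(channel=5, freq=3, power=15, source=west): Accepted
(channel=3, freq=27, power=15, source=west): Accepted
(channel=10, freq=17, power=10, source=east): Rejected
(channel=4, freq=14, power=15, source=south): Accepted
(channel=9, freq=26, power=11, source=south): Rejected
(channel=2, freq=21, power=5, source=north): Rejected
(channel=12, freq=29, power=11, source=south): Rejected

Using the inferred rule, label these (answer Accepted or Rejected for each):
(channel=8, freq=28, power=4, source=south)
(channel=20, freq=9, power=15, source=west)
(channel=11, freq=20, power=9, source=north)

Rejected, Accepted, Rejected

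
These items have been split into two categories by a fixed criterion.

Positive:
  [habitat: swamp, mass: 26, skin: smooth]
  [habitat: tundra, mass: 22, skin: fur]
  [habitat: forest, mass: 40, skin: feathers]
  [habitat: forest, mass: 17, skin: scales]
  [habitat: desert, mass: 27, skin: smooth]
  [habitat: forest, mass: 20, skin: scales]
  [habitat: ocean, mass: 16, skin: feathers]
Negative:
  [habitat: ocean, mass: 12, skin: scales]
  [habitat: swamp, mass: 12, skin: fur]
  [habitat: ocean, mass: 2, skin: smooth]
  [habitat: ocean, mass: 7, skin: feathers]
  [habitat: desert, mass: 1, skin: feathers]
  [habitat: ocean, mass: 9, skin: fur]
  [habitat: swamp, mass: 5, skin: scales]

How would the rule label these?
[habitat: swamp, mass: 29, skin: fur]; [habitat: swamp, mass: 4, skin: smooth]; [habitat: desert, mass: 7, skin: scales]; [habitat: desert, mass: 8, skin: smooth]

The distinguishing property — mass ≥ 16 — holds for all the 'Positive' cases and none of the 'Negative' cases.
[habitat: swamp, mass: 29, skin: fur]: mass = 29 — has this property, so Positive.
[habitat: swamp, mass: 4, skin: smooth]: mass = 4 — does not pass, so Negative.
[habitat: desert, mass: 7, skin: scales]: mass = 7 — does not pass, so Negative.
[habitat: desert, mass: 8, skin: smooth]: mass = 8 — does not pass, so Negative.

Positive, Negative, Negative, Negative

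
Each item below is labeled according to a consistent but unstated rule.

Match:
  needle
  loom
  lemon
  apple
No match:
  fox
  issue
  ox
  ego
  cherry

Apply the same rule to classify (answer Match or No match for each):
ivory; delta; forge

No match, Match, No match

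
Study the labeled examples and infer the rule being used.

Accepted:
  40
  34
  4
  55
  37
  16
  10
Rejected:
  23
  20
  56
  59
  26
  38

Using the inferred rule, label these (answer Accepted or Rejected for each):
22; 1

Accepted, Accepted

The pattern is that an item is 'Accepted' exactly when: ≡ 1 (mod 3).
22: Accepted (22 mod 3 = 1). 1: Accepted (1 mod 3 = 1).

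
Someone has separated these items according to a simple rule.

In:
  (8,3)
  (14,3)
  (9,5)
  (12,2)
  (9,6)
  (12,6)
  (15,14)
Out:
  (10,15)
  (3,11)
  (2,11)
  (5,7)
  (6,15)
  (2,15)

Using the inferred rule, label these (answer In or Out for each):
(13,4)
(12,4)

Every 'In' example satisfies: first > second. None of the 'Out' examples do.
(13,4): In (13 > 4).
(12,4): In (12 > 4).

In, In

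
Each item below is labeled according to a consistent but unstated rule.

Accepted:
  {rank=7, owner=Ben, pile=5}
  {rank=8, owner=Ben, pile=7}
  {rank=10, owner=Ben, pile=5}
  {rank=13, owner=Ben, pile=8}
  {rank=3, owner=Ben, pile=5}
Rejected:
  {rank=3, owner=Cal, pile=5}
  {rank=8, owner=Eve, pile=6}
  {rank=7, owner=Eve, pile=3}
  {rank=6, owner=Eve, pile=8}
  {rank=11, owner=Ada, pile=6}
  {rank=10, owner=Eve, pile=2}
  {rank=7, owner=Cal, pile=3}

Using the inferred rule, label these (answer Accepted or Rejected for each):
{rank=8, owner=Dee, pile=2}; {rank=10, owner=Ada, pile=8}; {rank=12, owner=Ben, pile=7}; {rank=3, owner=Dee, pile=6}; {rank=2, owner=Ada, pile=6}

Rejected, Rejected, Accepted, Rejected, Rejected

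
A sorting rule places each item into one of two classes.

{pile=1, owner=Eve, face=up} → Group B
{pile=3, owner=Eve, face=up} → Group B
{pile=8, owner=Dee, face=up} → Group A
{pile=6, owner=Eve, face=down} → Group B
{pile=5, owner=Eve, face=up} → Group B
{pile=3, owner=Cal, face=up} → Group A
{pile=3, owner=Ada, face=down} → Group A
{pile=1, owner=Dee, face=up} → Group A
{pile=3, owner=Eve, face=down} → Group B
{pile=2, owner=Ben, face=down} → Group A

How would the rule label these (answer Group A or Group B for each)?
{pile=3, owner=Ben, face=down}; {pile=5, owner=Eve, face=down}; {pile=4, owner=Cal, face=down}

Group A, Group B, Group A

Rule: owner is not Eve. This holds for each 'Group A' example and fails for each 'Group B' one.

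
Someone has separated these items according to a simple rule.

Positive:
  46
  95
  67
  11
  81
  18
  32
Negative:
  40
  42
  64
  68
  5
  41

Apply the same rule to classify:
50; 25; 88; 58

The pattern is that an item is 'Positive' exactly when: ≡ 4 (mod 7).
50 — 50 mod 7 = 1, hence Negative.
25 — 25 mod 7 = 4, hence Positive.
88 — 88 mod 7 = 4, hence Positive.
58 — 58 mod 7 = 2, hence Negative.

Negative, Positive, Positive, Negative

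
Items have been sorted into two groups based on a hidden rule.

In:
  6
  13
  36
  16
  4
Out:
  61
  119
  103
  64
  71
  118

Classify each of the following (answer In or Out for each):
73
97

Out, Out

The pattern is that an item is 'In' exactly when: at most 36.
73: 73 > 36 — does not pass, so Out. 97: 97 > 36 — does not pass, so Out.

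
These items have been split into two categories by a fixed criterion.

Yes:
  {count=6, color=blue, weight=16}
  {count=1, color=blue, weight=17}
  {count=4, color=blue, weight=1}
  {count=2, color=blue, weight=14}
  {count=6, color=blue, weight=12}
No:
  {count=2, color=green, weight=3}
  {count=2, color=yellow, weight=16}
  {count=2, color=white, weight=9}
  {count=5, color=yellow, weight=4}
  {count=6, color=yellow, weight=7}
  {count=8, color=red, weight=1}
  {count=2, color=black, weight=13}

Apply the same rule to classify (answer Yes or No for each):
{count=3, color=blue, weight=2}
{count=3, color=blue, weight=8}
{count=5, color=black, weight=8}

Every 'Yes' example satisfies: color is blue. None of the 'No' examples do.
{count=3, color=blue, weight=2}: color is blue, satisfies this → Yes. {count=3, color=blue, weight=8}: color is blue, satisfies this → Yes. {count=5, color=black, weight=8}: color is black, does not satisfy this → No.

Yes, Yes, No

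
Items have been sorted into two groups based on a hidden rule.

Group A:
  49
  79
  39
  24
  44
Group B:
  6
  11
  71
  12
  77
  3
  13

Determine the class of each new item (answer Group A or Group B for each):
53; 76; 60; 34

The common property of the 'Group A' items is: ≡ 4 (mod 5). No 'Group B' item has it.
53: 53 mod 5 = 3 — fails this test, so Group B. 76: 76 mod 5 = 1 — fails this test, so Group B. 60: 60 mod 5 = 0 — fails this test, so Group B. 34: 34 mod 5 = 4 — fits, so Group A.

Group B, Group B, Group B, Group A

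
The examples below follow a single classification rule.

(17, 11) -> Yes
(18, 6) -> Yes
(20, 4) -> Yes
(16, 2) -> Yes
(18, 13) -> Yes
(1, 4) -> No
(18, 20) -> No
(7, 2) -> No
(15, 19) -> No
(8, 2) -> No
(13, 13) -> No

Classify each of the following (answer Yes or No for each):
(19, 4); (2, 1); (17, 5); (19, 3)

Yes, No, Yes, Yes

The classifier is using: first > second AND sum ≥ 18.
(19, 4): Yes (19 > 4, 19+4 = 23). (2, 1): No (2 > 1, 2+1 = 3). (17, 5): Yes (17 > 5, 17+5 = 22). (19, 3): Yes (19 > 3, 19+3 = 22).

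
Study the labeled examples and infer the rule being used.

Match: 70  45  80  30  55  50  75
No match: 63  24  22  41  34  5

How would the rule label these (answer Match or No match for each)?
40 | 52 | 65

Match, No match, Match

The distinguishing property — multiple of 5 AND at least 22 — holds for all the 'Match' cases and none of the 'No match' cases.
40 → 40 = 5·8, 40 ≥ 22 → Match.
52 → 52 = 5·10 + 2, 52 ≥ 22 → No match.
65 → 65 = 5·13, 65 ≥ 22 → Match.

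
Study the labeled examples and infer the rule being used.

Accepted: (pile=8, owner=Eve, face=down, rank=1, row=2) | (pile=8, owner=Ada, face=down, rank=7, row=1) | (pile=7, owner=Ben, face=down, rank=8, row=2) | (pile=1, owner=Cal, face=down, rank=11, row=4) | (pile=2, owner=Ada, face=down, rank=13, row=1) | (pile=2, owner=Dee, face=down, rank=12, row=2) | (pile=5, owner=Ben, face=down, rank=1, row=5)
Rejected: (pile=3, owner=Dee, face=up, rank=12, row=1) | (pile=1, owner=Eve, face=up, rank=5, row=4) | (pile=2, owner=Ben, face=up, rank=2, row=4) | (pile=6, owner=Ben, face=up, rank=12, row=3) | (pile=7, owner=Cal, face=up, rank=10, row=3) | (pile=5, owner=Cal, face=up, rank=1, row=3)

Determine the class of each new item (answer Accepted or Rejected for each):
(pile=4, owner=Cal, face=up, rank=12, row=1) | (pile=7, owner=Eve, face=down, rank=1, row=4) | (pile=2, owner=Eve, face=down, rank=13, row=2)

Rejected, Accepted, Accepted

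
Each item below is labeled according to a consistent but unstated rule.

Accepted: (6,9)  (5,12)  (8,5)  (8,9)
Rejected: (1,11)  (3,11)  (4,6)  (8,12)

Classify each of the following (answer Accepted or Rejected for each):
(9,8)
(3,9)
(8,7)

Accepted, Rejected, Accepted

The distinguishing property — sum is odd — holds for all the 'Accepted' cases and none of the 'Rejected' cases.
(9,8): 9+8 = 17, has this property → Accepted. (3,9): 3+9 = 12, fails this test → Rejected. (8,7): 8+7 = 15, has this property → Accepted.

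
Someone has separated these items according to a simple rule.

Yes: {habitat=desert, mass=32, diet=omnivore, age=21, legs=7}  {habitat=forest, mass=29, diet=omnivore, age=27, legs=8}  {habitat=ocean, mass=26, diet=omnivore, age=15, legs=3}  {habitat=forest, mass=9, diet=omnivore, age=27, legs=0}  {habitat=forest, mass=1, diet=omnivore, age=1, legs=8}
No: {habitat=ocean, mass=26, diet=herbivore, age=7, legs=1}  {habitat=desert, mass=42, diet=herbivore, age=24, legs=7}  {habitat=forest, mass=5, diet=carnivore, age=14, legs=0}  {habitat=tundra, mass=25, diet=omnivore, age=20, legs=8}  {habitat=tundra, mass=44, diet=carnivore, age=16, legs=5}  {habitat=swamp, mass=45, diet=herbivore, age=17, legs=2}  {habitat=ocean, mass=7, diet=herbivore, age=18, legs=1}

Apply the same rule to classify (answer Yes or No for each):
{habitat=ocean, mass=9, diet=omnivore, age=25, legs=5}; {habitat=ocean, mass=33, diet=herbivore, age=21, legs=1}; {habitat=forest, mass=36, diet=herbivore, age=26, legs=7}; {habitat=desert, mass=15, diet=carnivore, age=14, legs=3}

Yes, No, No, No

The common property of the 'Yes' items is: diet is omnivore AND age ≠ 20. No 'No' item has it.
Yes: {habitat=ocean, mass=9, diet=omnivore, age=25, legs=5}, since diet is omnivore, age = 25.
No: {habitat=ocean, mass=33, diet=herbivore, age=21, legs=1}, since diet is herbivore, age = 21.
No: {habitat=forest, mass=36, diet=herbivore, age=26, legs=7}, since diet is herbivore, age = 26.
No: {habitat=desert, mass=15, diet=carnivore, age=14, legs=3}, since diet is carnivore, age = 14.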